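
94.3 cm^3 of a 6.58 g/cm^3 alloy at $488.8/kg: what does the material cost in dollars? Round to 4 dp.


Mass = 94.3*6.58/1000 = 0.620494 kg
Cost = 0.620494 * 488.8 = 303.2975 $


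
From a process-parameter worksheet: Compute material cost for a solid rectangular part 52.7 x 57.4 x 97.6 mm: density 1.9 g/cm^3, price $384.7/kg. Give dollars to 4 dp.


V = 52.7 * 57.4 * 97.6 = 295238.048 mm^3 = 295.238048 cm^3
Mass = 295.238048 * 1.9 / 1000 = 0.56095229 kg
Cost = 0.56095229 * 384.7 = 215.7983 $


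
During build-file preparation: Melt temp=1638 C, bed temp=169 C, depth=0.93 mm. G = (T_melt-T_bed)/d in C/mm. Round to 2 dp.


G = (1638-169)/0.93 = 1579.57 C/mm


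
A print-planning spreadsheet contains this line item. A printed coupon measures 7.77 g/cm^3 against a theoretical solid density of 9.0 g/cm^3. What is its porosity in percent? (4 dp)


Porosity = (1-7.77/9.0)*100 = 13.6667 %


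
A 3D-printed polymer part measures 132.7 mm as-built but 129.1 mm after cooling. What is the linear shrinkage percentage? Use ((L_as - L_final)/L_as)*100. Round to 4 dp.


Shrinkage = ((132.7-129.1)/132.7)*100 = 2.7129 %


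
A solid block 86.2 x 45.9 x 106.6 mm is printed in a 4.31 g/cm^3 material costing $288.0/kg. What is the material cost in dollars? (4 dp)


V = 86.2 * 45.9 * 106.6 = 421771.428 mm^3 = 421.771428 cm^3
Mass = 421.771428 * 4.31 / 1000 = 1.81783485 kg
Cost = 1.81783485 * 288.0 = 523.5364 $


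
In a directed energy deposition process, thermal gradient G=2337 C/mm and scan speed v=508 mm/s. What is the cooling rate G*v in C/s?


CR = 2337 * 508 = 1187196 C/s


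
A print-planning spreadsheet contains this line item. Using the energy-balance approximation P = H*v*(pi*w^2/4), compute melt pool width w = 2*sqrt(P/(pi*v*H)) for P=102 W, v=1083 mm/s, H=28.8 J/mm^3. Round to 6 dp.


w = 2*sqrt(102/(pi*1083*28.8)) = 0.064527 mm


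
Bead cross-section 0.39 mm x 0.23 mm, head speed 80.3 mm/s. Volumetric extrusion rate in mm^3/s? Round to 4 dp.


Rate = 0.39 * 0.23 * 80.3 = 7.2029 mm^3/s


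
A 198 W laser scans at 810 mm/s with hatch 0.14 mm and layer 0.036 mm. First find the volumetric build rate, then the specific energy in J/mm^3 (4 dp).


Build rate = 810 * 0.14 * 0.036 = 4.0824 mm^3/s
SE = 198 / 4.0824 = 48.5009 J/mm^3


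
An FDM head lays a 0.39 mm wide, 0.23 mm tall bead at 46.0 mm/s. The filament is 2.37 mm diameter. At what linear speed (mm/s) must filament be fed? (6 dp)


Q = 0.39 * 0.23 * 46.0 = 4.1262 mm^3/s
A_fil = pi*(2.37/2)^2 = 4.41150294 mm^2
v_feed = 4.1262 / 4.41150294 = 0.935327 mm/s


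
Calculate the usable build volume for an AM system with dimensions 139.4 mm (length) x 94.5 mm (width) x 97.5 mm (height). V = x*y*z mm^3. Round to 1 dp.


V = 139.4 * 94.5 * 97.5 = 1284396.8 mm^3


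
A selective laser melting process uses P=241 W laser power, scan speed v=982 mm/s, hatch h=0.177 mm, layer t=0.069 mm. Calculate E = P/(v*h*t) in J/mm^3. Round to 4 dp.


E = 241 / (982*0.177*0.069) = 20.0948 J/mm^3


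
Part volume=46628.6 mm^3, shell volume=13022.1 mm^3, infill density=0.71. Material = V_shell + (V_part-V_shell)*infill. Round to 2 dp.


V_infill = (46628.6 - 13022.1) * 0.71 = 23860.62
V_total = 13022.1 + 23860.62 = 36882.72 mm^3


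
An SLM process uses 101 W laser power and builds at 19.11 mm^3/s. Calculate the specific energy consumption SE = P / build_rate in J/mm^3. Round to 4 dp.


SE = 101 / 19.11 = 5.2852 J/mm^3


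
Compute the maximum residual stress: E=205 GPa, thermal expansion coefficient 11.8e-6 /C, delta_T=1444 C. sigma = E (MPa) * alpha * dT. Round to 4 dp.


sigma = 205*1000 * 11.8e-6 * 1444 = 3493.036 MPa


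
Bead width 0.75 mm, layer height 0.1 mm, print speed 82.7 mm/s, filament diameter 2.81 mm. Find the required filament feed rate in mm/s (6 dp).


Q = 0.75 * 0.1 * 82.7 = 6.2025 mm^3/s
A_fil = pi*(2.81/2)^2 = 6.20158244 mm^2
v_feed = 6.2025 / 6.20158244 = 1.000148 mm/s


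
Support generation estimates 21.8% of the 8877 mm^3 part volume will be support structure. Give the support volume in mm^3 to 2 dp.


V_support = 8877 * 0.218 = 1935.19 mm^3


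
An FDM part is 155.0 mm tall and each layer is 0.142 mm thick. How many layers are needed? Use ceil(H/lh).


Layers = ceil(155.0/0.142) = 1092


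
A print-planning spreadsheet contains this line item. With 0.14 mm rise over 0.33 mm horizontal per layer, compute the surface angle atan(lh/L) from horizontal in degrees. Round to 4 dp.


angle = atan(0.14/0.33) = 22.9887 degrees


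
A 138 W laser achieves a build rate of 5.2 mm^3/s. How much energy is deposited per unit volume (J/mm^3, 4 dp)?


SE = 138 / 5.2 = 26.5385 J/mm^3


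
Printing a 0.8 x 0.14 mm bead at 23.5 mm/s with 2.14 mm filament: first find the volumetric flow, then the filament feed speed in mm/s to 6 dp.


Q = 0.8 * 0.14 * 23.5 = 2.632 mm^3/s
A_fil = pi*(2.14/2)^2 = 3.59680943 mm^2
v_feed = 2.632 / 3.59680943 = 0.73176 mm/s


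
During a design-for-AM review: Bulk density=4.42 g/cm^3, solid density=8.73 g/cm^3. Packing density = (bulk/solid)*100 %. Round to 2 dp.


Packing = (4.42/8.73)*100 = 50.63 %


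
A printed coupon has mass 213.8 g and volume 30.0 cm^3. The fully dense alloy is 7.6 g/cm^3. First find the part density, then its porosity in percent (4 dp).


rho_part = 213.8 / 30.0 = 7.12666667 g/cm^3
Porosity = (1 - 7.12666667/7.6)*100 = 6.2281 %


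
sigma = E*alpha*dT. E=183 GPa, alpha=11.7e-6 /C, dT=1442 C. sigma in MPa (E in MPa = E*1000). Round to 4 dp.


sigma = 183*1000 * 11.7e-6 * 1442 = 3087.4662 MPa


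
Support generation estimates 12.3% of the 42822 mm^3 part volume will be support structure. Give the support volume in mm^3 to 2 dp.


V_support = 42822 * 0.123 = 5267.11 mm^3


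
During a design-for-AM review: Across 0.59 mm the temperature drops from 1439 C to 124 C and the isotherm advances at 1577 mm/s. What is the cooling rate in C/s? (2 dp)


G = (1439-124)/0.59 = 2228.81355932 C/mm
CR = 2228.81355932 * 1577 = 3514838.98 C/s


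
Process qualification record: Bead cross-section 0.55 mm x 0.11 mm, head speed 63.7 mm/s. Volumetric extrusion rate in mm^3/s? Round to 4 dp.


Rate = 0.55 * 0.11 * 63.7 = 3.8539 mm^3/s


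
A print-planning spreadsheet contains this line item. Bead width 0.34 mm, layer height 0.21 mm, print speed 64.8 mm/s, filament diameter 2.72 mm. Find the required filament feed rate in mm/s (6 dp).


Q = 0.34 * 0.21 * 64.8 = 4.62672 mm^3/s
A_fil = pi*(2.72/2)^2 = 5.81068977 mm^2
v_feed = 4.62672 / 5.81068977 = 0.796243 mm/s


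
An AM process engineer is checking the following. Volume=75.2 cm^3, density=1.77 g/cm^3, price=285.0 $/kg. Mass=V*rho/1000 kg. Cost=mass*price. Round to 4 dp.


Mass = 75.2*1.77/1000 = 0.133104 kg
Cost = 0.133104 * 285.0 = 37.9346 $


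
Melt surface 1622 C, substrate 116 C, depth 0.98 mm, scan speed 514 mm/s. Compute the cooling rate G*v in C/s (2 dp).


G = (1622-116)/0.98 = 1536.73469388 C/mm
CR = 1536.73469388 * 514 = 789881.63 C/s


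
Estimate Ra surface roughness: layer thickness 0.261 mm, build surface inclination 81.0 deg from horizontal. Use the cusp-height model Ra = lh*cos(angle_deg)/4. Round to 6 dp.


Ra = 0.261 * cos(81.0) / 4 = 0.010207 mm


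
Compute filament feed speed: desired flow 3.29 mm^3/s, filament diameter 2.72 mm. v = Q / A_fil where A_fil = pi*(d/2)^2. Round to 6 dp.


A = pi*(2.72/2)^2 = 5.81069
v = 3.29 / 5.81069 = 0.566198 mm/s


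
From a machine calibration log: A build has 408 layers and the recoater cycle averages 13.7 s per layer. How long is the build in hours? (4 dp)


t = 408 * 13.7 / 3600 = 1.5527 hrs


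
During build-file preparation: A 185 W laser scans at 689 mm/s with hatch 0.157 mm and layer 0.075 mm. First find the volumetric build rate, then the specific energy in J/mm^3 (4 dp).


Build rate = 689 * 0.157 * 0.075 = 8.112975 mm^3/s
SE = 185 / 8.112975 = 22.803 J/mm^3


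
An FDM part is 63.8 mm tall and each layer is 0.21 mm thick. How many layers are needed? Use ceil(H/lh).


Layers = ceil(63.8/0.21) = 304


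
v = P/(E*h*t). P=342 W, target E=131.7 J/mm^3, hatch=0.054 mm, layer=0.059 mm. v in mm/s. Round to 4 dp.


v = 342 / (131.7*0.054*0.059) = 815.0693 mm/s


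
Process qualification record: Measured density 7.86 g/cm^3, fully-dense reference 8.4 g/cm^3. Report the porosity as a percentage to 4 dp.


Porosity = (1-7.86/8.4)*100 = 6.4286 %


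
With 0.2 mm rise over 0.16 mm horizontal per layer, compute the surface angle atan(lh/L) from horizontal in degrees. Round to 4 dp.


angle = atan(0.2/0.16) = 51.3402 degrees


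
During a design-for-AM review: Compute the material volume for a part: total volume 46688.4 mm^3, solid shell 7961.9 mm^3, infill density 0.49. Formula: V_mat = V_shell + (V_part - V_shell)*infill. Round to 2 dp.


V_infill = (46688.4 - 7961.9) * 0.49 = 18975.99
V_total = 7961.9 + 18975.99 = 26937.89 mm^3


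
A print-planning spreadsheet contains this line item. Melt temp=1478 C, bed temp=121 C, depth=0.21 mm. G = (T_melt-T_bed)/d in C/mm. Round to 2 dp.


G = (1478-121)/0.21 = 6461.9 C/mm


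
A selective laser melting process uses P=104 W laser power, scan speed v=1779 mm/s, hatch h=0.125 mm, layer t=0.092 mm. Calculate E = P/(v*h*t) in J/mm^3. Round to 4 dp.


E = 104 / (1779*0.125*0.092) = 5.0835 J/mm^3


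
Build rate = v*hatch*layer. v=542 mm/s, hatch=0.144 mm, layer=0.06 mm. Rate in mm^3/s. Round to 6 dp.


Rate = 542 * 0.144 * 0.06 = 4.68288 mm^3/s


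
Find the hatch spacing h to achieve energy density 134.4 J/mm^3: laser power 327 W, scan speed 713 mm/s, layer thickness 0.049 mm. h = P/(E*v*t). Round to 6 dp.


h = 327 / (134.4*713*0.049) = 0.069641 mm


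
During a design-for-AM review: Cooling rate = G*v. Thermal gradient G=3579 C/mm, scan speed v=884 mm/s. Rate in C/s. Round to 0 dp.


CR = 3579 * 884 = 3163836 C/s


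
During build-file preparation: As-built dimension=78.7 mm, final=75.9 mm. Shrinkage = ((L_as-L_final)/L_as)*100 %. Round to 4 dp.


Shrinkage = ((78.7-75.9)/78.7)*100 = 3.5578 %


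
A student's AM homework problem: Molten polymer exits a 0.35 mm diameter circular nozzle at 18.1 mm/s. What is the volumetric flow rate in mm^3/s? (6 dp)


A = pi*(0.35/2)^2 = 0.09621128 mm^2
Q = 0.09621128 * 18.1 = 1.741424 mm^3/s


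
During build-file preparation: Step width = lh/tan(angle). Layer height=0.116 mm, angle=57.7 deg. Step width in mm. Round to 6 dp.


step = 0.116 / tan(57.7) = 0.073332 mm


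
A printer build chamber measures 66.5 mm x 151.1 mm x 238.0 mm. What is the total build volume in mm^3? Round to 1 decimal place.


V = 66.5 * 151.1 * 238.0 = 2391459.7 mm^3


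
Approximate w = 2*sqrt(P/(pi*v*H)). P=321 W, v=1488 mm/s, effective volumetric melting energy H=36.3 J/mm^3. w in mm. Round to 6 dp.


w = 2*sqrt(321/(pi*1488*36.3)) = 0.086987 mm


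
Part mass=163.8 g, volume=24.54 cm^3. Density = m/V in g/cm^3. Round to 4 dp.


rho = 163.8 / 24.54 = 6.6748 g/cm^3


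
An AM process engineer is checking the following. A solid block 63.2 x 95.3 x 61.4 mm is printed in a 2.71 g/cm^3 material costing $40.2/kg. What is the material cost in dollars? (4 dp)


V = 63.2 * 95.3 * 61.4 = 369809.744 mm^3 = 369.809744 cm^3
Mass = 369.809744 * 2.71 / 1000 = 1.00218441 kg
Cost = 1.00218441 * 40.2 = 40.2878 $


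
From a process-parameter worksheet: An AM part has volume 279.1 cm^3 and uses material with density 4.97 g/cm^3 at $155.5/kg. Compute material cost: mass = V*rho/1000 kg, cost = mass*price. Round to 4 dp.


Mass = 279.1*4.97/1000 = 1.387127 kg
Cost = 1.387127 * 155.5 = 215.6982 $


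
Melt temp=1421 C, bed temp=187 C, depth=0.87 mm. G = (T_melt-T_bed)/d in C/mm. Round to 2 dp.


G = (1421-187)/0.87 = 1418.39 C/mm


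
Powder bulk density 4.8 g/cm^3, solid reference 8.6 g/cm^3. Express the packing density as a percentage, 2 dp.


Packing = (4.8/8.6)*100 = 55.81 %


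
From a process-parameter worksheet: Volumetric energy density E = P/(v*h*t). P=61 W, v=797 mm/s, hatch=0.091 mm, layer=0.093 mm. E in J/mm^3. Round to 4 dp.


E = 61 / (797*0.091*0.093) = 9.0437 J/mm^3


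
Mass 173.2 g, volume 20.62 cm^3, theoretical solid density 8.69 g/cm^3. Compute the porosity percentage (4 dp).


rho_part = 173.2 / 20.62 = 8.39961203 g/cm^3
Porosity = (1 - 8.39961203/8.69)*100 = 3.3416 %


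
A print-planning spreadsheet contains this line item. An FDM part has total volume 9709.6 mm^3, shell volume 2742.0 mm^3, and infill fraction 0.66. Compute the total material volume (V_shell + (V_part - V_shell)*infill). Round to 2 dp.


V_infill = (9709.6 - 2742.0) * 0.66 = 4598.62
V_total = 2742.0 + 4598.62 = 7340.62 mm^3


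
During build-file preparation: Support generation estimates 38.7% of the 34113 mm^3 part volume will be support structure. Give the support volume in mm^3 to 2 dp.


V_support = 34113 * 0.387 = 13201.73 mm^3


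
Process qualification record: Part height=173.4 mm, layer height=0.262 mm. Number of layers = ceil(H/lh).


Layers = ceil(173.4/0.262) = 662


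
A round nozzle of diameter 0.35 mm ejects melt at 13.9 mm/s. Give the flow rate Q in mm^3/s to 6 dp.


A = pi*(0.35/2)^2 = 0.09621128 mm^2
Q = 0.09621128 * 13.9 = 1.337337 mm^3/s


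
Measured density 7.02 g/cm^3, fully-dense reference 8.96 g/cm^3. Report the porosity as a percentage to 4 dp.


Porosity = (1-7.02/8.96)*100 = 21.6518 %


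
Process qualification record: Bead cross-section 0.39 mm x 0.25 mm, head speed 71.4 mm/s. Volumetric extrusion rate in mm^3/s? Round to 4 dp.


Rate = 0.39 * 0.25 * 71.4 = 6.9615 mm^3/s


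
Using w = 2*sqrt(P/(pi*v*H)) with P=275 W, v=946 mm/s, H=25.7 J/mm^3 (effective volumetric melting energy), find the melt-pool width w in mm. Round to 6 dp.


w = 2*sqrt(275/(pi*946*25.7)) = 0.120008 mm


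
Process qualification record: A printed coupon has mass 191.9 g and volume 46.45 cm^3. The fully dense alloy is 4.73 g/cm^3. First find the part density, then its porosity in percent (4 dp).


rho_part = 191.9 / 46.45 = 4.131324 g/cm^3
Porosity = (1 - 4.131324/4.73)*100 = 12.657 %


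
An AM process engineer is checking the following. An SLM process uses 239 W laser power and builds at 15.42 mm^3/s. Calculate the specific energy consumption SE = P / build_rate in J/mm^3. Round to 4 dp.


SE = 239 / 15.42 = 15.4994 J/mm^3


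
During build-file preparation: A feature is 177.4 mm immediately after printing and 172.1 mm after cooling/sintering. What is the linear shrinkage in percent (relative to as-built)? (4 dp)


Shrinkage = ((177.4-172.1)/177.4)*100 = 2.9876 %


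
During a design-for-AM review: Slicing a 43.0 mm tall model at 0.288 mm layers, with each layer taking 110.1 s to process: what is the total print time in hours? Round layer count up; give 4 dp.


Layers = ceil(43.0/0.288) = 150
t = 150 * 110.1 / 3600 = 4.5875 hrs


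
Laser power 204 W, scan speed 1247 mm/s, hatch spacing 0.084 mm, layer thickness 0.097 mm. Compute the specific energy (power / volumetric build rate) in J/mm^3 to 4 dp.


Build rate = 1247 * 0.084 * 0.097 = 10.160556 mm^3/s
SE = 204 / 10.160556 = 20.0776 J/mm^3


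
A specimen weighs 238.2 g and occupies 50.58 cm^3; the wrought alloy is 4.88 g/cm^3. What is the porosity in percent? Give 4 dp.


rho_part = 238.2 / 50.58 = 4.70937129 g/cm^3
Porosity = (1 - 4.70937129/4.88)*100 = 3.4965 %


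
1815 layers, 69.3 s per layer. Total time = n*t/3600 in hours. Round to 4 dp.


t = 1815 * 69.3 / 3600 = 34.9388 hrs


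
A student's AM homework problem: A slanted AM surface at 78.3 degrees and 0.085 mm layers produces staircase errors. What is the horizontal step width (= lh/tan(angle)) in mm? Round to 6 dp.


step = 0.085 / tan(78.3) = 0.017603 mm


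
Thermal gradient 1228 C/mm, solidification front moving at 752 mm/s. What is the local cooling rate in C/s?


CR = 1228 * 752 = 923456 C/s


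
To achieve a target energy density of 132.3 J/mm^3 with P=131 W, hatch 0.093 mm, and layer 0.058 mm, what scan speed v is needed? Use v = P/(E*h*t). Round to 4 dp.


v = 131 / (132.3*0.093*0.058) = 183.5695 mm/s


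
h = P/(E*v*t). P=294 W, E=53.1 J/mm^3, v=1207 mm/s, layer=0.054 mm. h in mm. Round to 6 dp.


h = 294 / (53.1*1207*0.054) = 0.084948 mm


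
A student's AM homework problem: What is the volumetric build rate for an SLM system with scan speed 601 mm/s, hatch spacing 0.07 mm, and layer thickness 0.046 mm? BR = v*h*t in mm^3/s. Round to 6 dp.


Rate = 601 * 0.07 * 0.046 = 1.93522 mm^3/s


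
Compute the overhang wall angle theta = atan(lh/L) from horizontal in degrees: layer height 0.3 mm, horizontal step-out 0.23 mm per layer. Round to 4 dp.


angle = atan(0.3/0.23) = 52.5238 degrees


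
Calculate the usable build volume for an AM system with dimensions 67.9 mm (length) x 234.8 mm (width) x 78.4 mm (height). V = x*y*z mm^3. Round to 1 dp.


V = 67.9 * 234.8 * 78.4 = 1249924.9 mm^3


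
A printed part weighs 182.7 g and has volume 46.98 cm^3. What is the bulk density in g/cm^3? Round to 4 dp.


rho = 182.7 / 46.98 = 3.8889 g/cm^3


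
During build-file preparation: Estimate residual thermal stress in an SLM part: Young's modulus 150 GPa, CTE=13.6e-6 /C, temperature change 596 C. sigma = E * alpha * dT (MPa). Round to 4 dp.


sigma = 150*1000 * 13.6e-6 * 596 = 1215.84 MPa


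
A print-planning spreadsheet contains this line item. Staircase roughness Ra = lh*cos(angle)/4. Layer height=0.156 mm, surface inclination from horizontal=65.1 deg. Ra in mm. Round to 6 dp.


Ra = 0.156 * cos(65.1) / 4 = 0.01642 mm


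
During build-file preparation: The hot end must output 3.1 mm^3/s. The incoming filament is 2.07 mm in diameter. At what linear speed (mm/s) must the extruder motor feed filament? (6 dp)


A = pi*(2.07/2)^2 = 3.365353
v = 3.1 / 3.365353 = 0.921152 mm/s


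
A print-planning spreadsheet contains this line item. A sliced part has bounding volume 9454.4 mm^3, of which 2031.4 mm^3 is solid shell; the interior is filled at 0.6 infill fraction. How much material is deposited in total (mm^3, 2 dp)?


V_infill = (9454.4 - 2031.4) * 0.6 = 4453.8
V_total = 2031.4 + 4453.8 = 6485.2 mm^3


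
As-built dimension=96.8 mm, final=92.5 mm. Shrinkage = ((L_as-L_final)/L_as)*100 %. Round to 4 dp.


Shrinkage = ((96.8-92.5)/96.8)*100 = 4.4421 %


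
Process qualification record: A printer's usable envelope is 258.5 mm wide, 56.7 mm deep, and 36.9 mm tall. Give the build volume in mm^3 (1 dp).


V = 258.5 * 56.7 * 36.9 = 540841.5 mm^3


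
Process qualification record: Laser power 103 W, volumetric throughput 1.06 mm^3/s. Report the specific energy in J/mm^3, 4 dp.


SE = 103 / 1.06 = 97.1698 J/mm^3


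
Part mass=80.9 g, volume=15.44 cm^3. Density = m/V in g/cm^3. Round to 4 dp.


rho = 80.9 / 15.44 = 5.2396 g/cm^3


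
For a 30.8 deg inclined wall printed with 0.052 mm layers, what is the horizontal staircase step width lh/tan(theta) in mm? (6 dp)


step = 0.052 / tan(30.8) = 0.087231 mm


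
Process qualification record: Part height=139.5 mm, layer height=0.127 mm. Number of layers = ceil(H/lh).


Layers = ceil(139.5/0.127) = 1099


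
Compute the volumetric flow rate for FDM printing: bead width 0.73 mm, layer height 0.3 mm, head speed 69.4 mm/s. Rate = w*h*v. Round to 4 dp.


Rate = 0.73 * 0.3 * 69.4 = 15.1986 mm^3/s


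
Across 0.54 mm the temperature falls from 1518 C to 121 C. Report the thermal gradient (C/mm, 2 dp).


G = (1518-121)/0.54 = 2587.04 C/mm


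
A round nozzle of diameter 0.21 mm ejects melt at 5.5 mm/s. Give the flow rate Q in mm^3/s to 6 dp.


A = pi*(0.21/2)^2 = 0.03463606 mm^2
Q = 0.03463606 * 5.5 = 0.190498 mm^3/s


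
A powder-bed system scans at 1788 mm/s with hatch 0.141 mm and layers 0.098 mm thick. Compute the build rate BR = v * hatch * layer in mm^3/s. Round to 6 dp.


Rate = 1788 * 0.141 * 0.098 = 24.706584 mm^3/s


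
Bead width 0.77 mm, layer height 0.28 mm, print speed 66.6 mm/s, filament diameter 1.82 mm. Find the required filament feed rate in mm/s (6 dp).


Q = 0.77 * 0.28 * 66.6 = 14.35896 mm^3/s
A_fil = pi*(1.82/2)^2 = 2.60155288 mm^2
v_feed = 14.35896 / 2.60155288 = 5.51938 mm/s


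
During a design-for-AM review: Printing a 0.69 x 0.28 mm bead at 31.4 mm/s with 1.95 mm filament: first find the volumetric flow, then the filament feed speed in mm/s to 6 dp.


Q = 0.69 * 0.28 * 31.4 = 6.06648 mm^3/s
A_fil = pi*(1.95/2)^2 = 2.98647652 mm^2
v_feed = 6.06648 / 2.98647652 = 2.031317 mm/s


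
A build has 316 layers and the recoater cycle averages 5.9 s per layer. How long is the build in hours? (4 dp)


t = 316 * 5.9 / 3600 = 0.5179 hrs


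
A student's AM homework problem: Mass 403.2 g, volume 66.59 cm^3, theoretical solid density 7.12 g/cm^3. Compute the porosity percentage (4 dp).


rho_part = 403.2 / 66.59 = 6.05496321 g/cm^3
Porosity = (1 - 6.05496321/7.12)*100 = 14.9584 %


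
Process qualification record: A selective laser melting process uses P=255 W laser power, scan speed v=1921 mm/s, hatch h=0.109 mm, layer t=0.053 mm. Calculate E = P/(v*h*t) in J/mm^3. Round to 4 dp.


E = 255 / (1921*0.109*0.053) = 22.9779 J/mm^3


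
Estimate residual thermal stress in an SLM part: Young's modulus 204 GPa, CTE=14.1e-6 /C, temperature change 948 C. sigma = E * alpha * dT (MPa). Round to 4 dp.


sigma = 204*1000 * 14.1e-6 * 948 = 2726.8272 MPa


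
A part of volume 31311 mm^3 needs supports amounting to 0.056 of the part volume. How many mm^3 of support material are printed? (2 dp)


V_support = 31311 * 0.056 = 1753.42 mm^3


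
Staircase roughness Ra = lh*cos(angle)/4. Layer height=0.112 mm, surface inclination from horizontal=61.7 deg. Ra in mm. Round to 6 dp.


Ra = 0.112 * cos(61.7) / 4 = 0.013274 mm


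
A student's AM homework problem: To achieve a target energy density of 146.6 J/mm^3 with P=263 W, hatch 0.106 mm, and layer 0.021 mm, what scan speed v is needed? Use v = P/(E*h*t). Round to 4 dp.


v = 263 / (146.6*0.106*0.021) = 805.9287 mm/s


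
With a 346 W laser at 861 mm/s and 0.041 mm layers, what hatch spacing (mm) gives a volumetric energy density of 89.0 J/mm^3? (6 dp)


h = 346 / (89.0*861*0.041) = 0.110128 mm


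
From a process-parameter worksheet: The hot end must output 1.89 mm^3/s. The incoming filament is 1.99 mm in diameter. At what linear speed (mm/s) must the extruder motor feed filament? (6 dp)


A = pi*(1.99/2)^2 = 3.110255
v = 1.89 / 3.110255 = 0.607667 mm/s


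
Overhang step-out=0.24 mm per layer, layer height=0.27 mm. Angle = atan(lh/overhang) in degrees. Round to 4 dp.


angle = atan(0.27/0.24) = 48.3665 degrees


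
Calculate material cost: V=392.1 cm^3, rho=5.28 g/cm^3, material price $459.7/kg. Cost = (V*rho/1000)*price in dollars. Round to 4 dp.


Mass = 392.1*5.28/1000 = 2.070288 kg
Cost = 2.070288 * 459.7 = 951.7114 $


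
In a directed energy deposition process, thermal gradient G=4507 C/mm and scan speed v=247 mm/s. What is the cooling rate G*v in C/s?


CR = 4507 * 247 = 1113229 C/s


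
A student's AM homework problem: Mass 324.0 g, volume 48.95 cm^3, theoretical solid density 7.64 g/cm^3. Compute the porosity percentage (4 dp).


rho_part = 324.0 / 48.95 = 6.61899898 g/cm^3
Porosity = (1 - 6.61899898/7.64)*100 = 13.3639 %


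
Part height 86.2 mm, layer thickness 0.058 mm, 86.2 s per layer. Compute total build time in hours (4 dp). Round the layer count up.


Layers = ceil(86.2/0.058) = 1487
t = 1487 * 86.2 / 3600 = 35.6054 hrs


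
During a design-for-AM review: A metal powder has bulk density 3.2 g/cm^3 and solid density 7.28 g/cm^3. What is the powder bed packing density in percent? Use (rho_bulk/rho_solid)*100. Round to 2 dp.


Packing = (3.2/7.28)*100 = 43.96 %


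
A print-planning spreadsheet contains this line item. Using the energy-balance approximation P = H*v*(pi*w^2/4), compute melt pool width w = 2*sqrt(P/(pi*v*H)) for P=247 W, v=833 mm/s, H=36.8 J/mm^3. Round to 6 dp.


w = 2*sqrt(247/(pi*833*36.8)) = 0.101288 mm


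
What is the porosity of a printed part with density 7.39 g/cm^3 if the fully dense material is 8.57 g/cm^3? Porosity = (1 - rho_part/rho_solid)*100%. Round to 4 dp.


Porosity = (1-7.39/8.57)*100 = 13.769 %


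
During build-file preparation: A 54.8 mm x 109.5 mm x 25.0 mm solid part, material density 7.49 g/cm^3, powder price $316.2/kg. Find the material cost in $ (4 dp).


V = 54.8 * 109.5 * 25.0 = 150015.0 mm^3 = 150.015 cm^3
Mass = 150.015 * 7.49 / 1000 = 1.12361235 kg
Cost = 1.12361235 * 316.2 = 355.2862 $


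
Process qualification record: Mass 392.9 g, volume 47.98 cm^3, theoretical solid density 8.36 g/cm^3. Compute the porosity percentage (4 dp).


rho_part = 392.9 / 47.98 = 8.18882868 g/cm^3
Porosity = (1 - 8.18882868/8.36)*100 = 2.0475 %


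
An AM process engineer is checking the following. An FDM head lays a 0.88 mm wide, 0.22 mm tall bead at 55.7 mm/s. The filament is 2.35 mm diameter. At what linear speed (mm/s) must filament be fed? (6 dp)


Q = 0.88 * 0.22 * 55.7 = 10.78352 mm^3/s
A_fil = pi*(2.35/2)^2 = 4.33736136 mm^2
v_feed = 10.78352 / 4.33736136 = 2.486194 mm/s


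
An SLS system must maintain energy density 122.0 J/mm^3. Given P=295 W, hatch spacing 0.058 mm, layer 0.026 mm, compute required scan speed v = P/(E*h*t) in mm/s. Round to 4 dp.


v = 295 / (122.0*0.058*0.026) = 1603.47 mm/s


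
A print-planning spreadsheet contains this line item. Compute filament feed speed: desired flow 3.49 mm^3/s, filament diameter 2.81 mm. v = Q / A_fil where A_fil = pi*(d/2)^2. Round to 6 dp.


A = pi*(2.81/2)^2 = 6.201582
v = 3.49 / 6.201582 = 0.56276 mm/s


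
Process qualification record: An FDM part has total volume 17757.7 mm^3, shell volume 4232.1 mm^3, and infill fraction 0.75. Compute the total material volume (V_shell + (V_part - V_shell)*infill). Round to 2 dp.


V_infill = (17757.7 - 4232.1) * 0.75 = 10144.2
V_total = 4232.1 + 10144.2 = 14376.3 mm^3


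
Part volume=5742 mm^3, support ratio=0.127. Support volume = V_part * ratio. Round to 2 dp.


V_support = 5742 * 0.127 = 729.23 mm^3


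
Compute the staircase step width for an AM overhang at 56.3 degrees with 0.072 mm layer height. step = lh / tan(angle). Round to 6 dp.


step = 0.072 / tan(56.3) = 0.048018 mm


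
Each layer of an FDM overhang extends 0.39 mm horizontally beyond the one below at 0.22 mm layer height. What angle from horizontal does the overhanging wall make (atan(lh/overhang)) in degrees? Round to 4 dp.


angle = atan(0.22/0.39) = 29.4275 degrees


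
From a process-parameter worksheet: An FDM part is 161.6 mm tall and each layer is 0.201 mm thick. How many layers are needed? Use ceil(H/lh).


Layers = ceil(161.6/0.201) = 804


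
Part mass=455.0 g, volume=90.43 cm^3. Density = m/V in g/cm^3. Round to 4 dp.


rho = 455.0 / 90.43 = 5.0315 g/cm^3


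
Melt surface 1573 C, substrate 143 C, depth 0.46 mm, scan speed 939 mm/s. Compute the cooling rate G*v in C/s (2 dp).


G = (1573-143)/0.46 = 3108.69565217 C/mm
CR = 3108.69565217 * 939 = 2919065.22 C/s


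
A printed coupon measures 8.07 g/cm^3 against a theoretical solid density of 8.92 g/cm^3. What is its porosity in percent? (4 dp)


Porosity = (1-8.07/8.92)*100 = 9.5291 %


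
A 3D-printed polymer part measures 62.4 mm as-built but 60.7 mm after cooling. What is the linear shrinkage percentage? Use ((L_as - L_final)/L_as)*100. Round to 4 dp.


Shrinkage = ((62.4-60.7)/62.4)*100 = 2.7244 %


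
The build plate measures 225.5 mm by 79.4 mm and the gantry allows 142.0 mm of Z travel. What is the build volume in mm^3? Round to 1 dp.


V = 225.5 * 79.4 * 142.0 = 2542467.4 mm^3


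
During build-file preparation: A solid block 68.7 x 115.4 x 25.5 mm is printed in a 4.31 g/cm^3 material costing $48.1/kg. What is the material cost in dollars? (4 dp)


V = 68.7 * 115.4 * 25.5 = 202163.49 mm^3 = 202.16349 cm^3
Mass = 202.16349 * 4.31 / 1000 = 0.87132464 kg
Cost = 0.87132464 * 48.1 = 41.9107 $


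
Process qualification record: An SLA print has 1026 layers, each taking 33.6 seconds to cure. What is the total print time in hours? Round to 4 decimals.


t = 1026 * 33.6 / 3600 = 9.576 hrs


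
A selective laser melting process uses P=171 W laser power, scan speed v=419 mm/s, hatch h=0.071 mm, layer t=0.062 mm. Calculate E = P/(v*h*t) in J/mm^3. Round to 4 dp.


E = 171 / (419*0.071*0.062) = 92.7112 J/mm^3


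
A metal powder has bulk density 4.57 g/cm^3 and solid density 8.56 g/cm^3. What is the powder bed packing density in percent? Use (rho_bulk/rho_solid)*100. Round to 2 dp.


Packing = (4.57/8.56)*100 = 53.39 %


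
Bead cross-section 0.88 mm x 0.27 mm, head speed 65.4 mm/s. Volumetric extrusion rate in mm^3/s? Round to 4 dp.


Rate = 0.88 * 0.27 * 65.4 = 15.539 mm^3/s


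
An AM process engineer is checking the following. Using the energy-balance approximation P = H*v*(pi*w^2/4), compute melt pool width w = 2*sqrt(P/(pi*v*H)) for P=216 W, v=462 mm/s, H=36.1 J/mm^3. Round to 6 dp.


w = 2*sqrt(216/(pi*462*36.1)) = 0.128413 mm


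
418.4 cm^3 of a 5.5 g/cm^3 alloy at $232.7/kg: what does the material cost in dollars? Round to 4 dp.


Mass = 418.4*5.5/1000 = 2.3012 kg
Cost = 2.3012 * 232.7 = 535.4892 $


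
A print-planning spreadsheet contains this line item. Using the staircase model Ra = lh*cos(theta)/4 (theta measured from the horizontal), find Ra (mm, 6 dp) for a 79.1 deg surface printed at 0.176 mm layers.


Ra = 0.176 * cos(79.1) / 4 = 0.00832 mm


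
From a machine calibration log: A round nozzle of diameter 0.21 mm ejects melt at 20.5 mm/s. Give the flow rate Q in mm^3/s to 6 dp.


A = pi*(0.21/2)^2 = 0.03463606 mm^2
Q = 0.03463606 * 20.5 = 0.710039 mm^3/s


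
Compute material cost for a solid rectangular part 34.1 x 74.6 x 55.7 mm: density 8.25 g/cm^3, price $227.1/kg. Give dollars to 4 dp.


V = 34.1 * 74.6 * 55.7 = 141693.002 mm^3 = 141.693002 cm^3
Mass = 141.693002 * 8.25 / 1000 = 1.16896727 kg
Cost = 1.16896727 * 227.1 = 265.4725 $


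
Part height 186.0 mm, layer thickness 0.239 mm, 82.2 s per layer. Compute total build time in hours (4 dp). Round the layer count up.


Layers = ceil(186.0/0.239) = 779
t = 779 * 82.2 / 3600 = 17.7872 hrs


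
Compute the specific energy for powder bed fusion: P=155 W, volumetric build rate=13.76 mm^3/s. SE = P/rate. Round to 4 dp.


SE = 155 / 13.76 = 11.2645 J/mm^3


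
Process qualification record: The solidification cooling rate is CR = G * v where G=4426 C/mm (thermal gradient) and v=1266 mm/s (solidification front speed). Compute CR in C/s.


CR = 4426 * 1266 = 5603316 C/s


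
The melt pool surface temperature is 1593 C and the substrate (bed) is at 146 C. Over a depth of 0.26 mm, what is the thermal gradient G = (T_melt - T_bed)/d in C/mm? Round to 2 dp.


G = (1593-146)/0.26 = 5565.38 C/mm


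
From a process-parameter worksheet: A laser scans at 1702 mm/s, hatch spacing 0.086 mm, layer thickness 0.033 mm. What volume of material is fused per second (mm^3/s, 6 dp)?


Rate = 1702 * 0.086 * 0.033 = 4.830276 mm^3/s


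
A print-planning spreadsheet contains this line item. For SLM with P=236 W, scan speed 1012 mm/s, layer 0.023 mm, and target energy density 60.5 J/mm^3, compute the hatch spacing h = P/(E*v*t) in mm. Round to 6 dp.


h = 236 / (60.5*1012*0.023) = 0.16759 mm


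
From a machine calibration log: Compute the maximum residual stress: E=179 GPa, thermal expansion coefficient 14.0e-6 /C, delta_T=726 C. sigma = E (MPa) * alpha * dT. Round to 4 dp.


sigma = 179*1000 * 14.0e-6 * 726 = 1819.356 MPa


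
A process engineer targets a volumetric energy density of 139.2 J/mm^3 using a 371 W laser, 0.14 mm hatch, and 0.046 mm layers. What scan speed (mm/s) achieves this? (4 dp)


v = 371 / (139.2*0.14*0.046) = 413.8556 mm/s


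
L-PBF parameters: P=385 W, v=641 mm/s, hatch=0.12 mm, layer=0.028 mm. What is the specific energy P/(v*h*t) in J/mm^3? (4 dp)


Build rate = 641 * 0.12 * 0.028 = 2.15376 mm^3/s
SE = 385 / 2.15376 = 178.7572 J/mm^3


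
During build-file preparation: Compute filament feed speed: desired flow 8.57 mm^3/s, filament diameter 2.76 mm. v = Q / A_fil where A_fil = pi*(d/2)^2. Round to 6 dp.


A = pi*(2.76/2)^2 = 5.982849
v = 8.57 / 5.982849 = 1.432428 mm/s


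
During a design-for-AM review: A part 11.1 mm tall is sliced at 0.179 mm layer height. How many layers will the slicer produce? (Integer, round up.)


Layers = ceil(11.1/0.179) = 63


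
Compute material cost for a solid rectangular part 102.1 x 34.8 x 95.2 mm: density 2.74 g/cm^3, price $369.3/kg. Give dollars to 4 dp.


V = 102.1 * 34.8 * 95.2 = 338253.216 mm^3 = 338.253216 cm^3
Mass = 338.253216 * 2.74 / 1000 = 0.92681381 kg
Cost = 0.92681381 * 369.3 = 342.2723 $


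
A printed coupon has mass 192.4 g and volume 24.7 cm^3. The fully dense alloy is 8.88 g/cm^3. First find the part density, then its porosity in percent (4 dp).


rho_part = 192.4 / 24.7 = 7.78947368 g/cm^3
Porosity = (1 - 7.78947368/8.88)*100 = 12.2807 %


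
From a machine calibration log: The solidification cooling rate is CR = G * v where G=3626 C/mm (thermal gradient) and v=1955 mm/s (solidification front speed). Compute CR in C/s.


CR = 3626 * 1955 = 7088830 C/s


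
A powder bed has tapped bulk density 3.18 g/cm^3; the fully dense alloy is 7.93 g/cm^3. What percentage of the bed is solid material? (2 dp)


Packing = (3.18/7.93)*100 = 40.1 %


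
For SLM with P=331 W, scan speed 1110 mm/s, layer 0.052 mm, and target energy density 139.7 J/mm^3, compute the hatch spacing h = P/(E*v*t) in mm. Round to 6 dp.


h = 331 / (139.7*1110*0.052) = 0.041049 mm


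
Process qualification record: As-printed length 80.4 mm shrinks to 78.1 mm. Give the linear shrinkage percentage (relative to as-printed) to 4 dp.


Shrinkage = ((80.4-78.1)/80.4)*100 = 2.8607 %


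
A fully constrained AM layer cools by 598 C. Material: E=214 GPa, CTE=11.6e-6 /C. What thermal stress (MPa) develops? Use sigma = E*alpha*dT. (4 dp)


sigma = 214*1000 * 11.6e-6 * 598 = 1484.4752 MPa


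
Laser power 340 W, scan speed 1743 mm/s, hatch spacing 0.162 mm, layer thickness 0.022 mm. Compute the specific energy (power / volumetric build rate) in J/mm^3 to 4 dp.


Build rate = 1743 * 0.162 * 0.022 = 6.212052 mm^3/s
SE = 340 / 6.212052 = 54.7323 J/mm^3


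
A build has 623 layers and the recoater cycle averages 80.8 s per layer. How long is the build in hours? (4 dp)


t = 623 * 80.8 / 3600 = 13.9829 hrs


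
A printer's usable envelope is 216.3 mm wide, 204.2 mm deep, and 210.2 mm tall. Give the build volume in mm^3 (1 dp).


V = 216.3 * 204.2 * 210.2 = 9284210.3 mm^3


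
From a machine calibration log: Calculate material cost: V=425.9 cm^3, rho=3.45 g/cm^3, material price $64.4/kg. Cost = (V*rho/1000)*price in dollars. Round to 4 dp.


Mass = 425.9*3.45/1000 = 1.469355 kg
Cost = 1.469355 * 64.4 = 94.6265 $


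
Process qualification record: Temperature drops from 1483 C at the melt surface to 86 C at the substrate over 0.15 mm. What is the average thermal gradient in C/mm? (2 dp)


G = (1483-86)/0.15 = 9313.33 C/mm


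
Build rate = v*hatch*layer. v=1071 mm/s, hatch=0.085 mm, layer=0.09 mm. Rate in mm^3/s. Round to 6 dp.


Rate = 1071 * 0.085 * 0.09 = 8.19315 mm^3/s


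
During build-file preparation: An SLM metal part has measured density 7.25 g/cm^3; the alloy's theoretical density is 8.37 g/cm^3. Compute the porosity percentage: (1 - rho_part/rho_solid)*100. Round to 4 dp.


Porosity = (1-7.25/8.37)*100 = 13.3811 %


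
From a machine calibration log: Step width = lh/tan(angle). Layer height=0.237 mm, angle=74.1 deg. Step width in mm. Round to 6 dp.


step = 0.237 / tan(74.1) = 0.067511 mm


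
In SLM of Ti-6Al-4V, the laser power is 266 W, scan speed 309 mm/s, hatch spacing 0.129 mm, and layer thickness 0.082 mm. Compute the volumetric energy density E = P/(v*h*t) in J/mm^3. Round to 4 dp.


E = 266 / (309*0.129*0.082) = 81.3804 J/mm^3


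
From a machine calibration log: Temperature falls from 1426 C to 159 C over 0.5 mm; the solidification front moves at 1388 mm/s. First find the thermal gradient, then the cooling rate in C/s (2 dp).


G = (1426-159)/0.5 = 2534.0 C/mm
CR = 2534.0 * 1388 = 3517192.0 C/s


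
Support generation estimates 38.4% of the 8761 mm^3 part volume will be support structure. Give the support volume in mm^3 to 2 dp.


V_support = 8761 * 0.384 = 3364.22 mm^3


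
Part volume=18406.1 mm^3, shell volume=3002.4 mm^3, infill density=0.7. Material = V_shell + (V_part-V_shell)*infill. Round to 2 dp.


V_infill = (18406.1 - 3002.4) * 0.7 = 10782.59
V_total = 3002.4 + 10782.59 = 13784.99 mm^3


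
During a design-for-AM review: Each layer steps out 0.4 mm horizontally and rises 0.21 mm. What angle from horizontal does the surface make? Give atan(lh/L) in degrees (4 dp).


angle = atan(0.21/0.4) = 27.6995 degrees


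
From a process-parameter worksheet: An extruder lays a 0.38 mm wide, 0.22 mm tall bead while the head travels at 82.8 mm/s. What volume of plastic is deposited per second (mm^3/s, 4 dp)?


Rate = 0.38 * 0.22 * 82.8 = 6.9221 mm^3/s


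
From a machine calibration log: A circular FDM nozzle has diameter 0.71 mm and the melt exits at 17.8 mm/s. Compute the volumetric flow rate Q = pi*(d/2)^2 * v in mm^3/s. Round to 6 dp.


A = pi*(0.71/2)^2 = 0.39591921 mm^2
Q = 0.39591921 * 17.8 = 7.047362 mm^3/s


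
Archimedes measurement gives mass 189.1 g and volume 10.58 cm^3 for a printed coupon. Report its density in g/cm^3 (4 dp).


rho = 189.1 / 10.58 = 17.8733 g/cm^3


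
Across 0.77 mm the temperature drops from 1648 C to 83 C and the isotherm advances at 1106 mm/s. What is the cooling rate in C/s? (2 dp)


G = (1648-83)/0.77 = 2032.46753247 C/mm
CR = 2032.46753247 * 1106 = 2247909.09 C/s


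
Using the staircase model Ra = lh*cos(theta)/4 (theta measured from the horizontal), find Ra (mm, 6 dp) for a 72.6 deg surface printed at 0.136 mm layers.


Ra = 0.136 * cos(72.6) / 4 = 0.010167 mm


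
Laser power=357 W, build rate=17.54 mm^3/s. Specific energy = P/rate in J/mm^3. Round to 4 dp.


SE = 357 / 17.54 = 20.3535 J/mm^3


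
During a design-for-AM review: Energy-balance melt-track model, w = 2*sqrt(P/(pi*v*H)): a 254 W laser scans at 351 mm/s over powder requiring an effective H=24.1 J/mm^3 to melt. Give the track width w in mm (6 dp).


w = 2*sqrt(254/(pi*351*24.1)) = 0.195528 mm


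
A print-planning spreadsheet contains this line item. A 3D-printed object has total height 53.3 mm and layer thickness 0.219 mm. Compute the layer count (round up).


Layers = ceil(53.3/0.219) = 244


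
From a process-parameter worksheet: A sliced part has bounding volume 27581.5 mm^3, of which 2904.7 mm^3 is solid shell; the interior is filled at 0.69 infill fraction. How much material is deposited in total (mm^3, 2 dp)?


V_infill = (27581.5 - 2904.7) * 0.69 = 17026.99
V_total = 2904.7 + 17026.99 = 19931.69 mm^3


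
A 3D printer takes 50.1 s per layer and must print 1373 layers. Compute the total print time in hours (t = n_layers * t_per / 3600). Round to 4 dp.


t = 1373 * 50.1 / 3600 = 19.1076 hrs


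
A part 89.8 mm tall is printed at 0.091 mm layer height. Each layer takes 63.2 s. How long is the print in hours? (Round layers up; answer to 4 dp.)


Layers = ceil(89.8/0.091) = 987
t = 987 * 63.2 / 3600 = 17.3273 hrs
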